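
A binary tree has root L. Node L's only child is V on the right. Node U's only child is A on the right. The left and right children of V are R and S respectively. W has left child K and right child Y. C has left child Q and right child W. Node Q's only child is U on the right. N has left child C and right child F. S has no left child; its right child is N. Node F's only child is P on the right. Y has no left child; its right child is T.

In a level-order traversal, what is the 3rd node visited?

R

Level-order visits nodes level by level from the root, left to right within each level.
Level 0: L
Level 1: V
Level 2: R, S
Level 3: N
Level 4: C, F
Level 5: Q, W, P
Level 6: U, K, Y
Level 7: A, T
Full level-order sequence: L, V, R, S, N, C, F, Q, W, P, U, K, Y, A, T.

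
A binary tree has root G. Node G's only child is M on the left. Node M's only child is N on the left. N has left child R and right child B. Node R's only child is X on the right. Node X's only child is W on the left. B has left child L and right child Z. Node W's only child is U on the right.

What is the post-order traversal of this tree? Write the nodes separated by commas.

Post-order visits the left subtree, then the right subtree, then the node.
At G: go left to M.
  At M: go left to N.
    At N: go left to R.
      At R: no left child.
      At R: go right to X.
        At X: go left to W.
          At W: no left child.
          At W: go right to U.
            U is a leaf — visit U.
          Visit W.
        At X: no right child.
        Visit X.
      Visit R.
    At N: go right to B.
      At B: go left to L.
        L is a leaf — visit L.
      At B: go right to Z.
        Z is a leaf — visit Z.
      Visit B.
    Visit N.
  At M: no right child.
  Visit M.
At G: no right child.
Visit G.

U, W, X, R, L, Z, B, N, M, G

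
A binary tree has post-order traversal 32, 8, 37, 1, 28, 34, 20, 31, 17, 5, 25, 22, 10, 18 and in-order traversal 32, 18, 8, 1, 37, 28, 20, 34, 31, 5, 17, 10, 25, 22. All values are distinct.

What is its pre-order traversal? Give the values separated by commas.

18, 32, 10, 5, 31, 20, 28, 1, 8, 37, 34, 17, 22, 25

The last element of post-order is the root; it splits in-order into left and right subtrees.
Root 18: left subtree has 1 node {32}, right has 12 {8, 1, 37, 28, 20, 34, 31, 5, 17, 10, 25, 22}.
  Root 10: left subtree has 9 nodes {8, 1, 37, 28, 20, 34, 31, 5, 17}, right has 2 {25, 22}.
    Root 5: left subtree has 7 nodes {8, 1, 37, 28, 20, 34, 31}, right has 1 {17}.
      Root 31: left subtree has 6 nodes {8, 1, 37, 28, 20, 34}, right has 0 { }.
        Root 20: left subtree has 4 nodes {8, 1, 37, 28}, right has 1 {34}.
          Root 28: left subtree has 3 nodes {8, 1, 37}, right has 0 { }.
            Root 1: left subtree has 1 node {8}, right has 1 {37}.
    Root 22: left subtree has 1 node {25}, right has 0 { }.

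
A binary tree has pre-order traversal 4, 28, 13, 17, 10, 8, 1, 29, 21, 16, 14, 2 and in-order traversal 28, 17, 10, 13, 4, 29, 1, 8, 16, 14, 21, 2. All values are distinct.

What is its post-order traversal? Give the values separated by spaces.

10 17 13 28 29 1 14 16 2 21 8 4

The first element of pre-order is the root; it splits in-order into left and right subtrees.
Root 4: left subtree has 4 nodes {28, 17, 10, 13}, right has 7 {29, 1, 8, 16, 14, 21, 2}.
  Root 28: left subtree has 0 nodes { }, right has 3 {17, 10, 13}.
    Root 13: left subtree has 2 nodes {17, 10}, right has 0 { }.
      Root 17: left subtree has 0 nodes { }, right has 1 {10}.
  Root 8: left subtree has 2 nodes {29, 1}, right has 4 {16, 14, 21, 2}.
    Root 1: left subtree has 1 node {29}, right has 0 { }.
    Root 21: left subtree has 2 nodes {16, 14}, right has 1 {2}.
      Root 16: left subtree has 0 nodes { }, right has 1 {14}.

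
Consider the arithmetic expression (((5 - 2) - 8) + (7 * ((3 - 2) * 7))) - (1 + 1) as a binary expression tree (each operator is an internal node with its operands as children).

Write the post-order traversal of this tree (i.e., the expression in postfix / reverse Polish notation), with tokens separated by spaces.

5 2 - 8 - 7 3 2 - 7 * * + 1 1 + -

Post-order on an expression tree gives postfix notation: for each operator, emit left operand, right operand, then the operator.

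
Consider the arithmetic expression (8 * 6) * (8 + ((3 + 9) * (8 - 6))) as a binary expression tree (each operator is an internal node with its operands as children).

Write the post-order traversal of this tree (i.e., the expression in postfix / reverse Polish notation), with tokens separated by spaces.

8 6 * 8 3 9 + 8 6 - * + *

Post-order on an expression tree gives postfix notation: for each operator, emit left operand, right operand, then the operator.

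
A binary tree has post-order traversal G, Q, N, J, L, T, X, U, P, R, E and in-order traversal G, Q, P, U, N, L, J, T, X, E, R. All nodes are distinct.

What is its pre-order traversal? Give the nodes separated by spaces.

The last element of post-order is the root; it splits in-order into left and right subtrees.
Root E: left subtree has 9 nodes {G, Q, P, U, N, L, J, T, X}, right has 1 {R}.
  Root P: left subtree has 2 nodes {G, Q}, right has 6 {U, N, L, J, T, X}.
    Root Q: left subtree has 1 node {G}, right has 0 { }.
    Root U: left subtree has 0 nodes { }, right has 5 {N, L, J, T, X}.
      Root X: left subtree has 4 nodes {N, L, J, T}, right has 0 { }.
        Root T: left subtree has 3 nodes {N, L, J}, right has 0 { }.
          Root L: left subtree has 1 node {N}, right has 1 {J}.

E P Q G U X T L N J R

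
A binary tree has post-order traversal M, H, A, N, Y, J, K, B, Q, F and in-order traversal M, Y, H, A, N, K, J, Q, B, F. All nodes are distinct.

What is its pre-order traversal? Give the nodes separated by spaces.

The last element of post-order is the root; it splits in-order into left and right subtrees.
Root F: left subtree has 9 nodes {M, Y, H, A, N, K, J, Q, B}, right has 0 { }.
  Root Q: left subtree has 7 nodes {M, Y, H, A, N, K, J}, right has 1 {B}.
    Root K: left subtree has 5 nodes {M, Y, H, A, N}, right has 1 {J}.
      Root Y: left subtree has 1 node {M}, right has 3 {H, A, N}.
        Root N: left subtree has 2 nodes {H, A}, right has 0 { }.
          Root A: left subtree has 1 node {H}, right has 0 { }.

F Q K Y M N A H J B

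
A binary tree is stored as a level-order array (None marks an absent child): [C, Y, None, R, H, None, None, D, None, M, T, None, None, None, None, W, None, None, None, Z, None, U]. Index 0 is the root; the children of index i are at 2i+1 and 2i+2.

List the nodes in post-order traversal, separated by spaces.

Post-order visits the left subtree, then the right subtree, then the node.
At C: go left to Y.
  At Y: go left to R.
    At R: go left to D.
      At D: go left to W.
        W is a leaf — visit W.
      At D: no right child.
      Visit D.
    At R: no right child.
    Visit R.
  At Y: go right to H.
    At H: go left to M.
      At M: go left to Z.
        Z is a leaf — visit Z.
      At M: no right child.
      Visit M.
    At H: go right to T.
      At T: go left to U.
        U is a leaf — visit U.
      At T: no right child.
      Visit T.
    Visit H.
  Visit Y.
At C: no right child.
Visit C.

W D R Z M U T H Y C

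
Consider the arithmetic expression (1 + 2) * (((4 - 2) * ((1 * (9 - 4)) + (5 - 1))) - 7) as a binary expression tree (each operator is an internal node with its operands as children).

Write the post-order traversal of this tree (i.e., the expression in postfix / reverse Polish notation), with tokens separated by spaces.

1 2 + 4 2 - 1 9 4 - * 5 1 - + * 7 - *

Post-order on an expression tree gives postfix notation: for each operator, emit left operand, right operand, then the operator.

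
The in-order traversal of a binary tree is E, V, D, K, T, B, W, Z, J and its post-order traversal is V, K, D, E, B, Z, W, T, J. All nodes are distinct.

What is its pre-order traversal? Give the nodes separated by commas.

The last element of post-order is the root; it splits in-order into left and right subtrees.
Root J: left subtree has 8 nodes {E, V, D, K, T, B, W, Z}, right has 0 { }.
  Root T: left subtree has 4 nodes {E, V, D, K}, right has 3 {B, W, Z}.
    Root E: left subtree has 0 nodes { }, right has 3 {V, D, K}.
      Root D: left subtree has 1 node {V}, right has 1 {K}.
    Root W: left subtree has 1 node {B}, right has 1 {Z}.

J, T, E, D, V, K, W, B, Z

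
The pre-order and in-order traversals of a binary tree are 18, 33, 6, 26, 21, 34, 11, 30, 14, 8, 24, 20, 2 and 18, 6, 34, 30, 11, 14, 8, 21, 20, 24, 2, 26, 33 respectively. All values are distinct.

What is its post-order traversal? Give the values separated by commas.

The first element of pre-order is the root; it splits in-order into left and right subtrees.
Root 18: left subtree has 0 nodes { }, right has 12 {6, 34, 30, 11, 14, 8, 21, 20, 24, 2, 26, 33}.
  Root 33: left subtree has 11 nodes {6, 34, 30, 11, 14, 8, 21, 20, 24, 2, 26}, right has 0 { }.
    Root 6: left subtree has 0 nodes { }, right has 10 {34, 30, 11, 14, 8, 21, 20, 24, 2, 26}.
      Root 26: left subtree has 9 nodes {34, 30, 11, 14, 8, 21, 20, 24, 2}, right has 0 { }.
        Root 21: left subtree has 5 nodes {34, 30, 11, 14, 8}, right has 3 {20, 24, 2}.
          Root 34: left subtree has 0 nodes { }, right has 4 {30, 11, 14, 8}.
            Root 11: left subtree has 1 node {30}, right has 2 {14, 8}.
              Root 14: left subtree has 0 nodes { }, right has 1 {8}.
          Root 24: left subtree has 1 node {20}, right has 1 {2}.

30, 8, 14, 11, 34, 20, 2, 24, 21, 26, 6, 33, 18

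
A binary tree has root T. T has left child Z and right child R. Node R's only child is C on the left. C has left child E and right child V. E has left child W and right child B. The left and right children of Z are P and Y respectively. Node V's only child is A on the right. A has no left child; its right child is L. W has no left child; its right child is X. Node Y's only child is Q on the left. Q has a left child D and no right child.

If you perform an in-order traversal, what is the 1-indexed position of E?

9

In-order visits the left subtree, then the node, then the right subtree.
At T: go left to Z.
  At Z: go left to P.
    P is a leaf — visit P.
  Visit Z.
  At Z: go right to Y.
    At Y: go left to Q.
      At Q: go left to D.
        D is a leaf — visit D.
      Visit Q.
      At Q: no right child.
    Visit Y.
    At Y: no right child.
Visit T.
At T: go right to R.
  At R: go left to C.
    At C: go left to E.
      At E: go left to W.
        At W: no left child.
        Visit W.
        At W: go right to X.
          X is a leaf — visit X.
      Visit E.
      At E: go right to B.
        B is a leaf — visit B.
    Visit C.
    At C: go right to V.
      At V: no left child.
      Visit V.
      At V: go right to A.
        At A: no left child.
        Visit A.
        At A: go right to L.
          L is a leaf — visit L.
  Visit R.
  At R: no right child.
Full in-order sequence: P, Z, D, Q, Y, T, W, X, E, B, C, V, A, L, R.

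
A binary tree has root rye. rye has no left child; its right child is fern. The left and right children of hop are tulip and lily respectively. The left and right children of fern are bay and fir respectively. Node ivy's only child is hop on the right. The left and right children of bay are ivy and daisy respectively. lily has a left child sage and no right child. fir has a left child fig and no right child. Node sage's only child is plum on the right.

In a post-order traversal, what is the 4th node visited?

Post-order visits the left subtree, then the right subtree, then the node.
At rye: no left child.
At rye: go right to fern.
  At fern: go left to bay.
    At bay: go left to ivy.
      At ivy: no left child.
      At ivy: go right to hop.
        At hop: go left to tulip.
          tulip is a leaf — visit tulip.
        At hop: go right to lily.
          At lily: go left to sage.
            At sage: no left child.
            At sage: go right to plum.
              plum is a leaf — visit plum.
            Visit sage.
          At lily: no right child.
          Visit lily.
        Visit hop.
      Visit ivy.
    At bay: go right to daisy.
      daisy is a leaf — visit daisy.
    Visit bay.
  At fern: go right to fir.
    At fir: go left to fig.
      fig is a leaf — visit fig.
    At fir: no right child.
    Visit fir.
  Visit fern.
Visit rye.
Full post-order sequence: tulip, plum, sage, lily, hop, ivy, daisy, bay, fig, fir, fern, rye.

lily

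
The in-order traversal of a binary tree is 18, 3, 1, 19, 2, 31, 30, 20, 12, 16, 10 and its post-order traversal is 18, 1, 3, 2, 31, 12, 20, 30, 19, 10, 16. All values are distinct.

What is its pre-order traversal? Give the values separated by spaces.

16 19 3 18 1 30 31 2 20 12 10

The last element of post-order is the root; it splits in-order into left and right subtrees.
Root 16: left subtree has 9 nodes {18, 3, 1, 19, 2, 31, 30, 20, 12}, right has 1 {10}.
  Root 19: left subtree has 3 nodes {18, 3, 1}, right has 5 {2, 31, 30, 20, 12}.
    Root 3: left subtree has 1 node {18}, right has 1 {1}.
    Root 30: left subtree has 2 nodes {2, 31}, right has 2 {20, 12}.
      Root 31: left subtree has 1 node {2}, right has 0 { }.
      Root 20: left subtree has 0 nodes { }, right has 1 {12}.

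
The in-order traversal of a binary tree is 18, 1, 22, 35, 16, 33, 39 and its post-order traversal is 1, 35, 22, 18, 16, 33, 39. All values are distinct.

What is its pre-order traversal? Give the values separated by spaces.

39 33 16 18 22 1 35

The last element of post-order is the root; it splits in-order into left and right subtrees.
Root 39: left subtree has 6 nodes {18, 1, 22, 35, 16, 33}, right has 0 { }.
  Root 33: left subtree has 5 nodes {18, 1, 22, 35, 16}, right has 0 { }.
    Root 16: left subtree has 4 nodes {18, 1, 22, 35}, right has 0 { }.
      Root 18: left subtree has 0 nodes { }, right has 3 {1, 22, 35}.
        Root 22: left subtree has 1 node {1}, right has 1 {35}.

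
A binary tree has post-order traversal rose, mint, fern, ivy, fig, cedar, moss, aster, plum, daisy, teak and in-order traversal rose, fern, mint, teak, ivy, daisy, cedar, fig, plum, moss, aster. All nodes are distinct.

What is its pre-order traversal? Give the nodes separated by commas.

teak, fern, rose, mint, daisy, ivy, plum, cedar, fig, aster, moss

The last element of post-order is the root; it splits in-order into left and right subtrees.
Root teak: left subtree has 3 nodes {rose, fern, mint}, right has 7 {ivy, daisy, cedar, fig, plum, moss, aster}.
  Root fern: left subtree has 1 node {rose}, right has 1 {mint}.
  Root daisy: left subtree has 1 node {ivy}, right has 5 {cedar, fig, plum, moss, aster}.
    Root plum: left subtree has 2 nodes {cedar, fig}, right has 2 {moss, aster}.
      Root cedar: left subtree has 0 nodes { }, right has 1 {fig}.
      Root aster: left subtree has 1 node {moss}, right has 0 { }.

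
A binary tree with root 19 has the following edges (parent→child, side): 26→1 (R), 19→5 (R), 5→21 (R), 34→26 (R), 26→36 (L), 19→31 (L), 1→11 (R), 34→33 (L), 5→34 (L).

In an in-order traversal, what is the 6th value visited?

In-order visits the left subtree, then the node, then the right subtree.
At 19: go left to 31.
  31 is a leaf — visit 31.
Visit 19.
At 19: go right to 5.
  At 5: go left to 34.
    At 34: go left to 33.
      33 is a leaf — visit 33.
    Visit 34.
    At 34: go right to 26.
      At 26: go left to 36.
        36 is a leaf — visit 36.
      Visit 26.
      At 26: go right to 1.
        At 1: no left child.
        Visit 1.
        At 1: go right to 11.
          11 is a leaf — visit 11.
  Visit 5.
  At 5: go right to 21.
    21 is a leaf — visit 21.
Full in-order sequence: 31, 19, 33, 34, 36, 26, 1, 11, 5, 21.

26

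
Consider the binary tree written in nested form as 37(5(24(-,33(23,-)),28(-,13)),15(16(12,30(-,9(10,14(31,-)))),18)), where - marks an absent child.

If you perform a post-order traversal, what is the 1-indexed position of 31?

9

Post-order visits the left subtree, then the right subtree, then the node.
At 37: go left to 5.
  At 5: go left to 24.
    At 24: no left child.
    At 24: go right to 33.
      At 33: go left to 23.
        23 is a leaf — visit 23.
      At 33: no right child.
      Visit 33.
    Visit 24.
  At 5: go right to 28.
    At 28: no left child.
    At 28: go right to 13.
      13 is a leaf — visit 13.
    Visit 28.
  Visit 5.
At 37: go right to 15.
  At 15: go left to 16.
    At 16: go left to 12.
      12 is a leaf — visit 12.
    At 16: go right to 30.
      At 30: no left child.
      At 30: go right to 9.
        At 9: go left to 10.
          10 is a leaf — visit 10.
        At 9: go right to 14.
          At 14: go left to 31.
            31 is a leaf — visit 31.
          At 14: no right child.
          Visit 14.
        Visit 9.
      Visit 30.
    Visit 16.
  At 15: go right to 18.
    18 is a leaf — visit 18.
  Visit 15.
Visit 37.
Full post-order sequence: 23, 33, 24, 13, 28, 5, 12, 10, 31, 14, 9, 30, 16, 18, 15, 37.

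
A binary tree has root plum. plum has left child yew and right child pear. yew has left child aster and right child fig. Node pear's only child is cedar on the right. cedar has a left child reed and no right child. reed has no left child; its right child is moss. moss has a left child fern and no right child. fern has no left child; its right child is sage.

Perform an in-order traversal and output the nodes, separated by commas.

aster, yew, fig, plum, pear, reed, fern, sage, moss, cedar

In-order visits the left subtree, then the node, then the right subtree.
At plum: go left to yew.
  At yew: go left to aster.
    aster is a leaf — visit aster.
  Visit yew.
  At yew: go right to fig.
    fig is a leaf — visit fig.
Visit plum.
At plum: go right to pear.
  At pear: no left child.
  Visit pear.
  At pear: go right to cedar.
    At cedar: go left to reed.
      At reed: no left child.
      Visit reed.
      At reed: go right to moss.
        At moss: go left to fern.
          At fern: no left child.
          Visit fern.
          At fern: go right to sage.
            sage is a leaf — visit sage.
        Visit moss.
        At moss: no right child.
    Visit cedar.
    At cedar: no right child.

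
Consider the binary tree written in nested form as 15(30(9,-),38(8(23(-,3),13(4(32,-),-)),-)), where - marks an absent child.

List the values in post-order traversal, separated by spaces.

9 30 3 23 32 4 13 8 38 15

Post-order visits the left subtree, then the right subtree, then the node.
At 15: go left to 30.
  At 30: go left to 9.
    9 is a leaf — visit 9.
  At 30: no right child.
  Visit 30.
At 15: go right to 38.
  At 38: go left to 8.
    At 8: go left to 23.
      At 23: no left child.
      At 23: go right to 3.
        3 is a leaf — visit 3.
      Visit 23.
    At 8: go right to 13.
      At 13: go left to 4.
        At 4: go left to 32.
          32 is a leaf — visit 32.
        At 4: no right child.
        Visit 4.
      At 13: no right child.
      Visit 13.
    Visit 8.
  At 38: no right child.
  Visit 38.
Visit 15.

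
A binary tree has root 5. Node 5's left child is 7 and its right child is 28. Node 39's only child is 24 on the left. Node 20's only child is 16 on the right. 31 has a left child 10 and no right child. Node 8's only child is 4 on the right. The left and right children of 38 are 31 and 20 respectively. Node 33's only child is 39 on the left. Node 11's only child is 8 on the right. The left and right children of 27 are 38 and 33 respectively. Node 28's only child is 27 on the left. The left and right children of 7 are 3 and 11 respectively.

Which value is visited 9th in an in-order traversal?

In-order visits the left subtree, then the node, then the right subtree.
At 5: go left to 7.
  At 7: go left to 3.
    3 is a leaf — visit 3.
  Visit 7.
  At 7: go right to 11.
    At 11: no left child.
    Visit 11.
    At 11: go right to 8.
      At 8: no left child.
      Visit 8.
      At 8: go right to 4.
        4 is a leaf — visit 4.
Visit 5.
At 5: go right to 28.
  At 28: go left to 27.
    At 27: go left to 38.
      At 38: go left to 31.
        At 31: go left to 10.
          10 is a leaf — visit 10.
        Visit 31.
        At 31: no right child.
      Visit 38.
      At 38: go right to 20.
        At 20: no left child.
        Visit 20.
        At 20: go right to 16.
          16 is a leaf — visit 16.
    Visit 27.
    At 27: go right to 33.
      At 33: go left to 39.
        At 39: go left to 24.
          24 is a leaf — visit 24.
        Visit 39.
        At 39: no right child.
      Visit 33.
      At 33: no right child.
  Visit 28.
  At 28: no right child.
Full in-order sequence: 3, 7, 11, 8, 4, 5, 10, 31, 38, 20, 16, 27, 24, 39, 33, 28.

38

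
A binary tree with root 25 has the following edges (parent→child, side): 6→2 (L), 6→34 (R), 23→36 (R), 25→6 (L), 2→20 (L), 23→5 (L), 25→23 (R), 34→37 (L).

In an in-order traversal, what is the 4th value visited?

37

In-order visits the left subtree, then the node, then the right subtree.
At 25: go left to 6.
  At 6: go left to 2.
    At 2: go left to 20.
      20 is a leaf — visit 20.
    Visit 2.
    At 2: no right child.
  Visit 6.
  At 6: go right to 34.
    At 34: go left to 37.
      37 is a leaf — visit 37.
    Visit 34.
    At 34: no right child.
Visit 25.
At 25: go right to 23.
  At 23: go left to 5.
    5 is a leaf — visit 5.
  Visit 23.
  At 23: go right to 36.
    36 is a leaf — visit 36.
Full in-order sequence: 20, 2, 6, 37, 34, 25, 5, 23, 36.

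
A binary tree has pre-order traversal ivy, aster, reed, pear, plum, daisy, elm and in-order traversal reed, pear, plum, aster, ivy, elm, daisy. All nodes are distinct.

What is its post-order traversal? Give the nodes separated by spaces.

plum pear reed aster elm daisy ivy

The first element of pre-order is the root; it splits in-order into left and right subtrees.
Root ivy: left subtree has 4 nodes {reed, pear, plum, aster}, right has 2 {elm, daisy}.
  Root aster: left subtree has 3 nodes {reed, pear, plum}, right has 0 { }.
    Root reed: left subtree has 0 nodes { }, right has 2 {pear, plum}.
      Root pear: left subtree has 0 nodes { }, right has 1 {plum}.
  Root daisy: left subtree has 1 node {elm}, right has 0 { }.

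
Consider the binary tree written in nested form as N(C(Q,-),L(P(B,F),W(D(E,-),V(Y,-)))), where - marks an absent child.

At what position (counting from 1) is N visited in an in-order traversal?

3

In-order visits the left subtree, then the node, then the right subtree.
At N: go left to C.
  At C: go left to Q.
    Q is a leaf — visit Q.
  Visit C.
  At C: no right child.
Visit N.
At N: go right to L.
  At L: go left to P.
    At P: go left to B.
      B is a leaf — visit B.
    Visit P.
    At P: go right to F.
      F is a leaf — visit F.
  Visit L.
  At L: go right to W.
    At W: go left to D.
      At D: go left to E.
        E is a leaf — visit E.
      Visit D.
      At D: no right child.
    Visit W.
    At W: go right to V.
      At V: go left to Y.
        Y is a leaf — visit Y.
      Visit V.
      At V: no right child.
Full in-order sequence: Q, C, N, B, P, F, L, E, D, W, Y, V.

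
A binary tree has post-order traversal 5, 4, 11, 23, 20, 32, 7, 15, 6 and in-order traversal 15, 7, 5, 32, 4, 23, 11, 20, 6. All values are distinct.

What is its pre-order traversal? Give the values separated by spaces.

6 15 7 32 5 20 23 4 11

The last element of post-order is the root; it splits in-order into left and right subtrees.
Root 6: left subtree has 8 nodes {15, 7, 5, 32, 4, 23, 11, 20}, right has 0 { }.
  Root 15: left subtree has 0 nodes { }, right has 7 {7, 5, 32, 4, 23, 11, 20}.
    Root 7: left subtree has 0 nodes { }, right has 6 {5, 32, 4, 23, 11, 20}.
      Root 32: left subtree has 1 node {5}, right has 4 {4, 23, 11, 20}.
        Root 20: left subtree has 3 nodes {4, 23, 11}, right has 0 { }.
          Root 23: left subtree has 1 node {4}, right has 1 {11}.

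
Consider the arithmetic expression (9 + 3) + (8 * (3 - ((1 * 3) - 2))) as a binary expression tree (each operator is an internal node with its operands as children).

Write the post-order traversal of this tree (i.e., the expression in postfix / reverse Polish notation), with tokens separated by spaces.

9 3 + 8 3 1 3 * 2 - - * +

Post-order on an expression tree gives postfix notation: for each operator, emit left operand, right operand, then the operator.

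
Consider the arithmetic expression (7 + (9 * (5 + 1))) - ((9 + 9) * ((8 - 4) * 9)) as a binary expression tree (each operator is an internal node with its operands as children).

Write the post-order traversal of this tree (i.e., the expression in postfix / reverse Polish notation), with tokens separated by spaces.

7 9 5 1 + * + 9 9 + 8 4 - 9 * * -

Post-order on an expression tree gives postfix notation: for each operator, emit left operand, right operand, then the operator.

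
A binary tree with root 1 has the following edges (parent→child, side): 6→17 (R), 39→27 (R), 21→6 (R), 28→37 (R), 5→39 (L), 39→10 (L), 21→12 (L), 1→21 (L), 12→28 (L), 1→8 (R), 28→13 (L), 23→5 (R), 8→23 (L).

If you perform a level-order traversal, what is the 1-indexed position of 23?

Level-order visits nodes level by level from the root, left to right within each level.
Level 0: 1
Level 1: 21, 8
Level 2: 12, 6, 23
Level 3: 28, 17, 5
Level 4: 13, 37, 39
Level 5: 10, 27
Full level-order sequence: 1, 21, 8, 12, 6, 23, 28, 17, 5, 13, 37, 39, 10, 27.

6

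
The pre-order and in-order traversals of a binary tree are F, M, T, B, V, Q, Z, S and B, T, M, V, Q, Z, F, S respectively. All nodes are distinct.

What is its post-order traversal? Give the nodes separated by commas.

B, T, Z, Q, V, M, S, F

The first element of pre-order is the root; it splits in-order into left and right subtrees.
Root F: left subtree has 6 nodes {B, T, M, V, Q, Z}, right has 1 {S}.
  Root M: left subtree has 2 nodes {B, T}, right has 3 {V, Q, Z}.
    Root T: left subtree has 1 node {B}, right has 0 { }.
    Root V: left subtree has 0 nodes { }, right has 2 {Q, Z}.
      Root Q: left subtree has 0 nodes { }, right has 1 {Z}.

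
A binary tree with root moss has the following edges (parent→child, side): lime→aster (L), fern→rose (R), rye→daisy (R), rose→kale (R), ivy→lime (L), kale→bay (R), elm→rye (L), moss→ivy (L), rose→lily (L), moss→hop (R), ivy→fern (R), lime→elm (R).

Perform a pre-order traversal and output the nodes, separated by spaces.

moss ivy lime aster elm rye daisy fern rose lily kale bay hop

Pre-order visits the node, then its left subtree, then its right subtree.
Visit moss.
At moss: go left to ivy.
  Visit ivy.
  At ivy: go left to lime.
    Visit lime.
    At lime: go left to aster.
      aster is a leaf — visit aster.
    At lime: go right to elm.
      Visit elm.
      At elm: go left to rye.
        Visit rye.
        At rye: no left child.
        At rye: go right to daisy.
          daisy is a leaf — visit daisy.
      At elm: no right child.
  At ivy: go right to fern.
    Visit fern.
    At fern: no left child.
    At fern: go right to rose.
      Visit rose.
      At rose: go left to lily.
        lily is a leaf — visit lily.
      At rose: go right to kale.
        Visit kale.
        At kale: no left child.
        At kale: go right to bay.
          bay is a leaf — visit bay.
At moss: go right to hop.
  hop is a leaf — visit hop.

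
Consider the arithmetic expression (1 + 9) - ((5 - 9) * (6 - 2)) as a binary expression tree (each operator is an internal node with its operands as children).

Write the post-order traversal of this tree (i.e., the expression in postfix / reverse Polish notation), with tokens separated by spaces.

1 9 + 5 9 - 6 2 - * -

Post-order on an expression tree gives postfix notation: for each operator, emit left operand, right operand, then the operator.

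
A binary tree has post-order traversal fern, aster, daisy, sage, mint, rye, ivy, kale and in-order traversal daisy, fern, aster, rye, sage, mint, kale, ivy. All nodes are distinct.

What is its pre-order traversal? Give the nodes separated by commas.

The last element of post-order is the root; it splits in-order into left and right subtrees.
Root kale: left subtree has 6 nodes {daisy, fern, aster, rye, sage, mint}, right has 1 {ivy}.
  Root rye: left subtree has 3 nodes {daisy, fern, aster}, right has 2 {sage, mint}.
    Root daisy: left subtree has 0 nodes { }, right has 2 {fern, aster}.
      Root aster: left subtree has 1 node {fern}, right has 0 { }.
    Root mint: left subtree has 1 node {sage}, right has 0 { }.

kale, rye, daisy, aster, fern, mint, sage, ivy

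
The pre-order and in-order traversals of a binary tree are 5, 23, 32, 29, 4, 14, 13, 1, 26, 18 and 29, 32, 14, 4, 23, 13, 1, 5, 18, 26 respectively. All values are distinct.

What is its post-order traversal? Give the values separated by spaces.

29 14 4 32 1 13 23 18 26 5

The first element of pre-order is the root; it splits in-order into left and right subtrees.
Root 5: left subtree has 7 nodes {29, 32, 14, 4, 23, 13, 1}, right has 2 {18, 26}.
  Root 23: left subtree has 4 nodes {29, 32, 14, 4}, right has 2 {13, 1}.
    Root 32: left subtree has 1 node {29}, right has 2 {14, 4}.
      Root 4: left subtree has 1 node {14}, right has 0 { }.
    Root 13: left subtree has 0 nodes { }, right has 1 {1}.
  Root 26: left subtree has 1 node {18}, right has 0 { }.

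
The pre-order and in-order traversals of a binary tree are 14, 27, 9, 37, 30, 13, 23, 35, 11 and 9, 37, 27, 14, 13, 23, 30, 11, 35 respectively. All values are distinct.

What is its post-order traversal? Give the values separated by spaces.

37 9 27 23 13 11 35 30 14

The first element of pre-order is the root; it splits in-order into left and right subtrees.
Root 14: left subtree has 3 nodes {9, 37, 27}, right has 5 {13, 23, 30, 11, 35}.
  Root 27: left subtree has 2 nodes {9, 37}, right has 0 { }.
    Root 9: left subtree has 0 nodes { }, right has 1 {37}.
  Root 30: left subtree has 2 nodes {13, 23}, right has 2 {11, 35}.
    Root 13: left subtree has 0 nodes { }, right has 1 {23}.
    Root 35: left subtree has 1 node {11}, right has 0 { }.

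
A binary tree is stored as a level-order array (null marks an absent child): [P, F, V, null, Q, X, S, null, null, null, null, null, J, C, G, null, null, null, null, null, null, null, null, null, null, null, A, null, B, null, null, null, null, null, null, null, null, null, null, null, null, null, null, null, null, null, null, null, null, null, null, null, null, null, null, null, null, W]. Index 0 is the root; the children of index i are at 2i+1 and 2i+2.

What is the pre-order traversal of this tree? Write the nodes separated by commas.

Pre-order visits the node, then its left subtree, then its right subtree.
Visit P.
At P: go left to F.
  Visit F.
  At F: no left child.
  At F: go right to Q.
    Q is a leaf — visit Q.
At P: go right to V.
  Visit V.
  At V: go left to X.
    Visit X.
    At X: no left child.
    At X: go right to J.
      Visit J.
      At J: no left child.
      At J: go right to A.
        A is a leaf — visit A.
  At V: go right to S.
    Visit S.
    At S: go left to C.
      Visit C.
      At C: no left child.
      At C: go right to B.
        Visit B.
        At B: go left to W.
          W is a leaf — visit W.
        At B: no right child.
    At S: go right to G.
      G is a leaf — visit G.

P, F, Q, V, X, J, A, S, C, B, W, G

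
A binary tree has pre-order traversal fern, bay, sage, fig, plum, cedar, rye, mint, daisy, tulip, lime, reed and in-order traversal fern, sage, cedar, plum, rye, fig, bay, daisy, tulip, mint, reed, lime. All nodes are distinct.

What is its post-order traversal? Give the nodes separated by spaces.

cedar rye plum fig sage tulip daisy reed lime mint bay fern

The first element of pre-order is the root; it splits in-order into left and right subtrees.
Root fern: left subtree has 0 nodes { }, right has 11 {sage, cedar, plum, rye, fig, bay, daisy, tulip, mint, reed, lime}.
  Root bay: left subtree has 5 nodes {sage, cedar, plum, rye, fig}, right has 5 {daisy, tulip, mint, reed, lime}.
    Root sage: left subtree has 0 nodes { }, right has 4 {cedar, plum, rye, fig}.
      Root fig: left subtree has 3 nodes {cedar, plum, rye}, right has 0 { }.
        Root plum: left subtree has 1 node {cedar}, right has 1 {rye}.
    Root mint: left subtree has 2 nodes {daisy, tulip}, right has 2 {reed, lime}.
      Root daisy: left subtree has 0 nodes { }, right has 1 {tulip}.
      Root lime: left subtree has 1 node {reed}, right has 0 { }.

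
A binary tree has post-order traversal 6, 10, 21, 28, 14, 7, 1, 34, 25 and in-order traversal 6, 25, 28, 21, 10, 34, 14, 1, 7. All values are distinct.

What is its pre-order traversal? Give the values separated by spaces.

25 6 34 28 21 10 1 14 7

The last element of post-order is the root; it splits in-order into left and right subtrees.
Root 25: left subtree has 1 node {6}, right has 7 {28, 21, 10, 34, 14, 1, 7}.
  Root 34: left subtree has 3 nodes {28, 21, 10}, right has 3 {14, 1, 7}.
    Root 28: left subtree has 0 nodes { }, right has 2 {21, 10}.
      Root 21: left subtree has 0 nodes { }, right has 1 {10}.
    Root 1: left subtree has 1 node {14}, right has 1 {7}.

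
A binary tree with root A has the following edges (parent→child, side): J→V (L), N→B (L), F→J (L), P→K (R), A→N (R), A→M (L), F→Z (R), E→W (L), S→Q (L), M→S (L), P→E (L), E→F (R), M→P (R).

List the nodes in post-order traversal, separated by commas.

Post-order visits the left subtree, then the right subtree, then the node.
At A: go left to M.
  At M: go left to S.
    At S: go left to Q.
      Q is a leaf — visit Q.
    At S: no right child.
    Visit S.
  At M: go right to P.
    At P: go left to E.
      At E: go left to W.
        W is a leaf — visit W.
      At E: go right to F.
        At F: go left to J.
          At J: go left to V.
            V is a leaf — visit V.
          At J: no right child.
          Visit J.
        At F: go right to Z.
          Z is a leaf — visit Z.
        Visit F.
      Visit E.
    At P: go right to K.
      K is a leaf — visit K.
    Visit P.
  Visit M.
At A: go right to N.
  At N: go left to B.
    B is a leaf — visit B.
  At N: no right child.
  Visit N.
Visit A.

Q, S, W, V, J, Z, F, E, K, P, M, B, N, A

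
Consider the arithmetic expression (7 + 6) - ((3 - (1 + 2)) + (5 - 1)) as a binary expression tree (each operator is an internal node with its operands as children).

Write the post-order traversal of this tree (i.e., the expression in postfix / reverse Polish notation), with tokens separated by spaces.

Post-order on an expression tree gives postfix notation: for each operator, emit left operand, right operand, then the operator.

7 6 + 3 1 2 + - 5 1 - + -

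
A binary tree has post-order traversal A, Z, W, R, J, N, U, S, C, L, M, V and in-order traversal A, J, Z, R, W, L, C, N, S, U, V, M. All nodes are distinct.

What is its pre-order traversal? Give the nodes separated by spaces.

The last element of post-order is the root; it splits in-order into left and right subtrees.
Root V: left subtree has 10 nodes {A, J, Z, R, W, L, C, N, S, U}, right has 1 {M}.
  Root L: left subtree has 5 nodes {A, J, Z, R, W}, right has 4 {C, N, S, U}.
    Root J: left subtree has 1 node {A}, right has 3 {Z, R, W}.
      Root R: left subtree has 1 node {Z}, right has 1 {W}.
    Root C: left subtree has 0 nodes { }, right has 3 {N, S, U}.
      Root S: left subtree has 1 node {N}, right has 1 {U}.

V L J A R Z W C S N U M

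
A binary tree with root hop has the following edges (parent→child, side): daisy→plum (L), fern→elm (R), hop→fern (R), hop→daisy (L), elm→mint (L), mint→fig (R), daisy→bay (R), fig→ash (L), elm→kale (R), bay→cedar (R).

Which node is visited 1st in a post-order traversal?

plum

Post-order visits the left subtree, then the right subtree, then the node.
At hop: go left to daisy.
  At daisy: go left to plum.
    plum is a leaf — visit plum.
  At daisy: go right to bay.
    At bay: no left child.
    At bay: go right to cedar.
      cedar is a leaf — visit cedar.
    Visit bay.
  Visit daisy.
At hop: go right to fern.
  At fern: no left child.
  At fern: go right to elm.
    At elm: go left to mint.
      At mint: no left child.
      At mint: go right to fig.
        At fig: go left to ash.
          ash is a leaf — visit ash.
        At fig: no right child.
        Visit fig.
      Visit mint.
    At elm: go right to kale.
      kale is a leaf — visit kale.
    Visit elm.
  Visit fern.
Visit hop.
Full post-order sequence: plum, cedar, bay, daisy, ash, fig, mint, kale, elm, fern, hop.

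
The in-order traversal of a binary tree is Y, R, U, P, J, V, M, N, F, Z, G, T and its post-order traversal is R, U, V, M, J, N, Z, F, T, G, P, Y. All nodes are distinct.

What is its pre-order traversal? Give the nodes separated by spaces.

The last element of post-order is the root; it splits in-order into left and right subtrees.
Root Y: left subtree has 0 nodes { }, right has 11 {R, U, P, J, V, M, N, F, Z, G, T}.
  Root P: left subtree has 2 nodes {R, U}, right has 8 {J, V, M, N, F, Z, G, T}.
    Root U: left subtree has 1 node {R}, right has 0 { }.
    Root G: left subtree has 6 nodes {J, V, M, N, F, Z}, right has 1 {T}.
      Root F: left subtree has 4 nodes {J, V, M, N}, right has 1 {Z}.
        Root N: left subtree has 3 nodes {J, V, M}, right has 0 { }.
          Root J: left subtree has 0 nodes { }, right has 2 {V, M}.
            Root M: left subtree has 1 node {V}, right has 0 { }.

Y P U R G F N J M V Z T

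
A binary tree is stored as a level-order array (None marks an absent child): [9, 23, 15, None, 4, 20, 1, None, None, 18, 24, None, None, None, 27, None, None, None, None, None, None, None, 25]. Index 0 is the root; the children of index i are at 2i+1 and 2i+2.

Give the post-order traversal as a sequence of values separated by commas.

18, 25, 24, 4, 23, 20, 27, 1, 15, 9

Post-order visits the left subtree, then the right subtree, then the node.
At 9: go left to 23.
  At 23: no left child.
  At 23: go right to 4.
    At 4: go left to 18.
      18 is a leaf — visit 18.
    At 4: go right to 24.
      At 24: no left child.
      At 24: go right to 25.
        25 is a leaf — visit 25.
      Visit 24.
    Visit 4.
  Visit 23.
At 9: go right to 15.
  At 15: go left to 20.
    20 is a leaf — visit 20.
  At 15: go right to 1.
    At 1: no left child.
    At 1: go right to 27.
      27 is a leaf — visit 27.
    Visit 1.
  Visit 15.
Visit 9.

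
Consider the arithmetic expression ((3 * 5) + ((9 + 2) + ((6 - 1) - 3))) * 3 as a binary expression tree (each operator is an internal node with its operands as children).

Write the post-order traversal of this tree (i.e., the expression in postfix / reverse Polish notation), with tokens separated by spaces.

Post-order on an expression tree gives postfix notation: for each operator, emit left operand, right operand, then the operator.

3 5 * 9 2 + 6 1 - 3 - + + 3 *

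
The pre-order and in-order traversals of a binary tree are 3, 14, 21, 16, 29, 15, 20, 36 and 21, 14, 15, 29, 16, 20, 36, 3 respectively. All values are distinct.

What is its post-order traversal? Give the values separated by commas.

The first element of pre-order is the root; it splits in-order into left and right subtrees.
Root 3: left subtree has 7 nodes {21, 14, 15, 29, 16, 20, 36}, right has 0 { }.
  Root 14: left subtree has 1 node {21}, right has 5 {15, 29, 16, 20, 36}.
    Root 16: left subtree has 2 nodes {15, 29}, right has 2 {20, 36}.
      Root 29: left subtree has 1 node {15}, right has 0 { }.
      Root 20: left subtree has 0 nodes { }, right has 1 {36}.

21, 15, 29, 36, 20, 16, 14, 3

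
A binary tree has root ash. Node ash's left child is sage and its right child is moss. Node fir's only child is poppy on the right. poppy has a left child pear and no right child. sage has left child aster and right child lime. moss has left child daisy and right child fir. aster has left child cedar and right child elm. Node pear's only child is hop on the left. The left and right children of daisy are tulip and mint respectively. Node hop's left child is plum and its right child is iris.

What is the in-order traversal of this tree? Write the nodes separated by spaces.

cedar aster elm sage lime ash tulip daisy mint moss fir plum hop iris pear poppy

In-order visits the left subtree, then the node, then the right subtree.
At ash: go left to sage.
  At sage: go left to aster.
    At aster: go left to cedar.
      cedar is a leaf — visit cedar.
    Visit aster.
    At aster: go right to elm.
      elm is a leaf — visit elm.
  Visit sage.
  At sage: go right to lime.
    lime is a leaf — visit lime.
Visit ash.
At ash: go right to moss.
  At moss: go left to daisy.
    At daisy: go left to tulip.
      tulip is a leaf — visit tulip.
    Visit daisy.
    At daisy: go right to mint.
      mint is a leaf — visit mint.
  Visit moss.
  At moss: go right to fir.
    At fir: no left child.
    Visit fir.
    At fir: go right to poppy.
      At poppy: go left to pear.
        At pear: go left to hop.
          At hop: go left to plum.
            plum is a leaf — visit plum.
          Visit hop.
          At hop: go right to iris.
            iris is a leaf — visit iris.
        Visit pear.
        At pear: no right child.
      Visit poppy.
      At poppy: no right child.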